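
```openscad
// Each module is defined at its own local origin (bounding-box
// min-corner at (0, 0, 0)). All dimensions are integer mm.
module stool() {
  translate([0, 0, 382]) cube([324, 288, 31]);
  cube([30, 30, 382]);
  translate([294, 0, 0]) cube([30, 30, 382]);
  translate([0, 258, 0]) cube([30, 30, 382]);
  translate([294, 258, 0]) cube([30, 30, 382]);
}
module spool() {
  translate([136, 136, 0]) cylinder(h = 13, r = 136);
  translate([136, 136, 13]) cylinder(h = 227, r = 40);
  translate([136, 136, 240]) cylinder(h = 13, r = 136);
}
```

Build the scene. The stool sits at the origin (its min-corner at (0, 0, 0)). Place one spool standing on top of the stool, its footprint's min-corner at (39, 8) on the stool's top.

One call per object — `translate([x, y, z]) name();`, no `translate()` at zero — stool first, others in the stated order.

stool();
translate([39, 8, 413]) spool();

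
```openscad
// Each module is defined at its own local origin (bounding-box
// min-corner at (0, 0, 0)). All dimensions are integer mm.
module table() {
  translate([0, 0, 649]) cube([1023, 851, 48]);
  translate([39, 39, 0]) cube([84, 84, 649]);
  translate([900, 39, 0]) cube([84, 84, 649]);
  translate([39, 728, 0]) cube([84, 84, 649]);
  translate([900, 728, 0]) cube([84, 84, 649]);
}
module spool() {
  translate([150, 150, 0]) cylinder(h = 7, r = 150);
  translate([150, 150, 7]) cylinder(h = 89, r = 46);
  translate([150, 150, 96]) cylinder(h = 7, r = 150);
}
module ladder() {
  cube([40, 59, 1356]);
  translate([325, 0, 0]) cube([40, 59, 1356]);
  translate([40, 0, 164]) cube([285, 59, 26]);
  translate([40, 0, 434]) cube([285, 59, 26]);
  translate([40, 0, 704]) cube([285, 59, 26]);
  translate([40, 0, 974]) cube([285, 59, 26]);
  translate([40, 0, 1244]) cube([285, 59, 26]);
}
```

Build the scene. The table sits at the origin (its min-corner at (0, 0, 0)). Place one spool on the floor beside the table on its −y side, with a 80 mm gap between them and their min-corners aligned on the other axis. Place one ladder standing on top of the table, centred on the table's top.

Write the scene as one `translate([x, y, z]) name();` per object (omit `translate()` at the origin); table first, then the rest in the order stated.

table();
translate([0, -380, 0]) spool();
translate([329, 396, 697]) ladder();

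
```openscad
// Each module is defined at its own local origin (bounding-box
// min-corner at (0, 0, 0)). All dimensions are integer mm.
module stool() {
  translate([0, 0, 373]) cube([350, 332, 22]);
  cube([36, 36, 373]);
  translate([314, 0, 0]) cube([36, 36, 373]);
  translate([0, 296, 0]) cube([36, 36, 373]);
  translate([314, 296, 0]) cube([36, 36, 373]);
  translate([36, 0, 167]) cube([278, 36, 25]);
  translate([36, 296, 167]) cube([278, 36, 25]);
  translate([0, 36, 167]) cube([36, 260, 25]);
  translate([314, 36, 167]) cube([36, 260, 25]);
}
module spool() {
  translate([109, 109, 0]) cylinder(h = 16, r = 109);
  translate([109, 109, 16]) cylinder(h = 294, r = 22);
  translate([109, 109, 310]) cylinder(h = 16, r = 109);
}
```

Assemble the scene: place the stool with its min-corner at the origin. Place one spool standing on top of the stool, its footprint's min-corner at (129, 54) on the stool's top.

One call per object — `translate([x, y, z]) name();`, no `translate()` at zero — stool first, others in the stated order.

stool();
translate([129, 54, 395]) spool();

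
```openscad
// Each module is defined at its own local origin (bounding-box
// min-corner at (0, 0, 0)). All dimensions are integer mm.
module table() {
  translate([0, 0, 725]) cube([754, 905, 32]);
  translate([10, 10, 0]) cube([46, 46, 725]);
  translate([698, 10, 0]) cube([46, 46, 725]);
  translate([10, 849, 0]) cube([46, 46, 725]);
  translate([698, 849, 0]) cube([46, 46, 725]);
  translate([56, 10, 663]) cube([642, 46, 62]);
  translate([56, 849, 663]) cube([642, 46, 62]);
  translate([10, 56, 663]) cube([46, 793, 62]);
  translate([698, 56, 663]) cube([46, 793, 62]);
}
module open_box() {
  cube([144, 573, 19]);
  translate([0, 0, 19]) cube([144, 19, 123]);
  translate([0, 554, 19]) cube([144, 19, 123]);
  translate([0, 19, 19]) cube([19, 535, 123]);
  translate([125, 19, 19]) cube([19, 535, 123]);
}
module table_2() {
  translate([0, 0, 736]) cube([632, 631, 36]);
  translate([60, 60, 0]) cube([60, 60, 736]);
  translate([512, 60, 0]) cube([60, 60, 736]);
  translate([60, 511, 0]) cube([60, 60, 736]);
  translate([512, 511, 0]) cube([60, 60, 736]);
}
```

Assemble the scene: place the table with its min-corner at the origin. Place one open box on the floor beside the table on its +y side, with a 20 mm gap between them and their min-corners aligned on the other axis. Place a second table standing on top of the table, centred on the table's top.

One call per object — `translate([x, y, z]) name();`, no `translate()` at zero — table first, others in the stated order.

table();
translate([0, 925, 0]) open_box();
translate([61, 137, 757]) table_2();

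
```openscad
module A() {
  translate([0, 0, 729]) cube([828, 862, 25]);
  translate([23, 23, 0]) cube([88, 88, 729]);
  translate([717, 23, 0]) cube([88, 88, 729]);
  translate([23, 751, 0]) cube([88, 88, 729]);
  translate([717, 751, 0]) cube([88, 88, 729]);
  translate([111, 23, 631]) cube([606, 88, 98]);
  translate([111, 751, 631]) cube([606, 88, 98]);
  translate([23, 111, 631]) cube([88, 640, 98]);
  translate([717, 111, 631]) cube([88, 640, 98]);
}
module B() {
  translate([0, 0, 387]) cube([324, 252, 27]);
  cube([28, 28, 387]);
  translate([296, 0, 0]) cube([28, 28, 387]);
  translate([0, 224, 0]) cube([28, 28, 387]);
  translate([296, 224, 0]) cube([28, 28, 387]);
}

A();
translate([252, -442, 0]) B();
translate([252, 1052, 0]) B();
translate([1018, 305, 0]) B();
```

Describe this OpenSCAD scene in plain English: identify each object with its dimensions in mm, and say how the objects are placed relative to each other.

A is a table with a 828×862 mm rectangular top, 25 mm thick, top surface at z = 754 mm, supported by four 88×88 mm square legs, each inset 23 mm from the nearest pair of top edges, running from the floor. Four apron rails, 88 mm thick and 98 mm tall, run between adjacent legs with their top edges flush with the underside of the top and their outer faces flush with the legs' outer faces.

B is a four-legged stool. The seat is 324×252 mm, 27 mm thick, top at z = 414 mm. It stands on four square legs, each 28×28 mm in cross-section, from z = 0 to the seat underside, each flush with a corner of the seat.

Three stools sit around the table at the −y, +y, +x sides.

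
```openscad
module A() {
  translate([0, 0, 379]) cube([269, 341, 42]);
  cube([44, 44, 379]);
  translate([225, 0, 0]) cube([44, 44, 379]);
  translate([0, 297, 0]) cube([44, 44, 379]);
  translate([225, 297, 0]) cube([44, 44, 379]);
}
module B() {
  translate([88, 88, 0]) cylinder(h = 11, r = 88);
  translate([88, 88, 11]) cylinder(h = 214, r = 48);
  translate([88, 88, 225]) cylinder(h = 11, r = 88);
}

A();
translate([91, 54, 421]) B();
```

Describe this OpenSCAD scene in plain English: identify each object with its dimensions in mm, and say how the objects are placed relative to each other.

A is a simple wooden stool: a rectangular seat 269 mm (x) by 341 mm (y), 42 mm thick, top face at z = 421 mm, on four square legs, each 44×44 mm in cross-section. The legs rest on z = 0, each flush with a corner of the seat.

B is a spool: two coaxial disc flanges of radius 88 mm and thickness 11 mm, joined by a core cylinder of radius 48 mm and height 214 mm. The lower flange rests on z = 0 and the three cylinders share a vertical axis.

The spool is on top of the stool.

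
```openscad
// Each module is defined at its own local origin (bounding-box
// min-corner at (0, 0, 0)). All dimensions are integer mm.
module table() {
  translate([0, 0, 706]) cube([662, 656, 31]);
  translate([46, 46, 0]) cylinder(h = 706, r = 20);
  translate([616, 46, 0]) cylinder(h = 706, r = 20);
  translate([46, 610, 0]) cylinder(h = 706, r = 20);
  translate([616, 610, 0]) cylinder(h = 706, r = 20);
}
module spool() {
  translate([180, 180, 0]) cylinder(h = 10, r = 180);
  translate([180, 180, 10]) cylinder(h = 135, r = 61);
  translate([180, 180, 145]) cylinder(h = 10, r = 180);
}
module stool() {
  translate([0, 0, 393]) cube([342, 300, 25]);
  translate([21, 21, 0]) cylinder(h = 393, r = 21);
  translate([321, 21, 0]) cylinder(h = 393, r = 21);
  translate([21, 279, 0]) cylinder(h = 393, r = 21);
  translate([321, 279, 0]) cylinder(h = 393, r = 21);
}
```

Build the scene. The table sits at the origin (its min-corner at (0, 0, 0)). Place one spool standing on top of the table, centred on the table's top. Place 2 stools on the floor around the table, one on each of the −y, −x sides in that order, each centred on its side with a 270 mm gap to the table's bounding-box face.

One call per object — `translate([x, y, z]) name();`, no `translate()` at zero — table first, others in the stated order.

table();
translate([151, 148, 737]) spool();
translate([160, -570, 0]) stool();
translate([-612, 178, 0]) stool();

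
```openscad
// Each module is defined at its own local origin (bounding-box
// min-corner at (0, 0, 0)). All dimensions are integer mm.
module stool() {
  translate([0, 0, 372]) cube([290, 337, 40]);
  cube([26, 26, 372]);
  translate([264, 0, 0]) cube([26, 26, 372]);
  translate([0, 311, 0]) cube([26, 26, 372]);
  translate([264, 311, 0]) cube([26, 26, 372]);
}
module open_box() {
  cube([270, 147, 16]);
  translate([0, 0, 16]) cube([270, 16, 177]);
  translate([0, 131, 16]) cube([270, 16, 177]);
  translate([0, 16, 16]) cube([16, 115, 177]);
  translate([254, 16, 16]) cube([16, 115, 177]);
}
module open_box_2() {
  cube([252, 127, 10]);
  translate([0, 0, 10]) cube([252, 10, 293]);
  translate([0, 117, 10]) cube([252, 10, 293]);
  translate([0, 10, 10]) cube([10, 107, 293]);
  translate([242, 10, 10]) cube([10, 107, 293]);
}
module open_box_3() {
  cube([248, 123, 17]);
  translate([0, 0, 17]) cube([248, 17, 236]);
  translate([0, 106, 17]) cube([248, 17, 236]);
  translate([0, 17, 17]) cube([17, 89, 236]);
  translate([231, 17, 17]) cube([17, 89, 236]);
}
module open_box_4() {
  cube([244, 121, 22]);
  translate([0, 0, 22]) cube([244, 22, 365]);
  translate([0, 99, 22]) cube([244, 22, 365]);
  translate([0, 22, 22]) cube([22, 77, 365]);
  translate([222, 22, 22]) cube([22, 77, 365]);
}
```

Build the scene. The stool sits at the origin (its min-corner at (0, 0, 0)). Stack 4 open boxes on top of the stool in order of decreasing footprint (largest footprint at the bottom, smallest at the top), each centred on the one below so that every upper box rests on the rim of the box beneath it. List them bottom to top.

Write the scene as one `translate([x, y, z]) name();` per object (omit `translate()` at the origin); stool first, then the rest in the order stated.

stool();
translate([10, 95, 412]) open_box();
translate([19, 105, 605]) open_box_2();
translate([21, 107, 908]) open_box_3();
translate([23, 108, 1161]) open_box_4();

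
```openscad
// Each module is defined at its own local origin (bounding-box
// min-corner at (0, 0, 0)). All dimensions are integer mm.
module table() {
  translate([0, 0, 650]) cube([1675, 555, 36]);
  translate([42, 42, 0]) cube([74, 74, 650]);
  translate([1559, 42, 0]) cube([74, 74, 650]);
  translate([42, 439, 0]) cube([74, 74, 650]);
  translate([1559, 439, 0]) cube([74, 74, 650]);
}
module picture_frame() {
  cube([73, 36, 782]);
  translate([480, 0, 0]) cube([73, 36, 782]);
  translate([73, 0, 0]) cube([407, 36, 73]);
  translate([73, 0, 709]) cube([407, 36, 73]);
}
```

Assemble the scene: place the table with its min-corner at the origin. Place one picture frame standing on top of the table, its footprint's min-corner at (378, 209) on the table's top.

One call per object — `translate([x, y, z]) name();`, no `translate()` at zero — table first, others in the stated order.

table();
translate([378, 209, 686]) picture_frame();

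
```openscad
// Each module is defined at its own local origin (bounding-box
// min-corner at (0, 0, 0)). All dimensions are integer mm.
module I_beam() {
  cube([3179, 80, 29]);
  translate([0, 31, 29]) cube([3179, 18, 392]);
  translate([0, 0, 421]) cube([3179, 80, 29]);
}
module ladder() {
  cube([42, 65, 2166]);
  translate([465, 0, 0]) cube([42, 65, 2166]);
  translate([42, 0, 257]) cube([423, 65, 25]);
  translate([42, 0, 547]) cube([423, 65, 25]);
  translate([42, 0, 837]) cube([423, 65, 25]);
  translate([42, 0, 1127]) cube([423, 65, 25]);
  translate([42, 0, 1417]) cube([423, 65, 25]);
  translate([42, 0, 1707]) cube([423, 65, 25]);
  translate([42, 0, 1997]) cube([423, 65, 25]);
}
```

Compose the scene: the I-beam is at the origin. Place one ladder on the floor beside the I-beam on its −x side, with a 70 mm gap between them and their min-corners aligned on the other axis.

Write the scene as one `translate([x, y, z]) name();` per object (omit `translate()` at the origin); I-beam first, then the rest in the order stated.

I_beam();
translate([-577, 0, 0]) ladder();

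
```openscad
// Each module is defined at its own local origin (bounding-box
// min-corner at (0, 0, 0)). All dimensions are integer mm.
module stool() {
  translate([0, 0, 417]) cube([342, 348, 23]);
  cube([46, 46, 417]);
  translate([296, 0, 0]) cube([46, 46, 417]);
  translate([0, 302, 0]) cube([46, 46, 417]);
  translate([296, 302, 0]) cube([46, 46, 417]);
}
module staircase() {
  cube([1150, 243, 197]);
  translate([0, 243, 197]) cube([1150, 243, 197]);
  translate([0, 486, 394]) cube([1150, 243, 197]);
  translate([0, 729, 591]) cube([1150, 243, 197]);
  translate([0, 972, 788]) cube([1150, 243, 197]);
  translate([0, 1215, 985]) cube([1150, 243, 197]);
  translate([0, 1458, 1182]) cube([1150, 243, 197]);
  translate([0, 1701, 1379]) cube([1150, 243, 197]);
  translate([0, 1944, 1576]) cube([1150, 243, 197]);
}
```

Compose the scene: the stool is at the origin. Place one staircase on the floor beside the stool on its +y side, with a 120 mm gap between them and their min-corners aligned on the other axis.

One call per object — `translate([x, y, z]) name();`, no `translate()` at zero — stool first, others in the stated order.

stool();
translate([0, 468, 0]) staircase();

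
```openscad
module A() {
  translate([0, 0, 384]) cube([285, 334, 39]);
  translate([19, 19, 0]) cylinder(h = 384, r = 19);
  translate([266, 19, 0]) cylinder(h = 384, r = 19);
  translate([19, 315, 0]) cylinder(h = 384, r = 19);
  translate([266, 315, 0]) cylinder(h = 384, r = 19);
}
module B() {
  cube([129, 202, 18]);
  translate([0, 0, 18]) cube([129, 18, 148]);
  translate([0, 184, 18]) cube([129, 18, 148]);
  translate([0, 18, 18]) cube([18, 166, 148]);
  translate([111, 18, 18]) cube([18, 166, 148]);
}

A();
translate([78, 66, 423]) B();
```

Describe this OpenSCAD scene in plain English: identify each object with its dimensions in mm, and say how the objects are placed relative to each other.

A is a simple wooden stool: a rectangular seat 285 mm (x) by 334 mm (y), 39 mm thick, top face at z = 423 mm, on four round legs, each 38 mm in diameter. The legs rest on z = 0, each leg's axis is inset half a diameter from the nearest pair of seat edges (so the leg's bounding box is flush with the corner).

B is an open storage box with external size 129×202×166 mm and wall thickness 18 mm (the base is also 18 mm thick). The base covers the whole footprint; the four walls stand on the base, with the y-facing walls full-width and the x-facing walls fitting between their inner faces.

The open box is on top of the stool, centred.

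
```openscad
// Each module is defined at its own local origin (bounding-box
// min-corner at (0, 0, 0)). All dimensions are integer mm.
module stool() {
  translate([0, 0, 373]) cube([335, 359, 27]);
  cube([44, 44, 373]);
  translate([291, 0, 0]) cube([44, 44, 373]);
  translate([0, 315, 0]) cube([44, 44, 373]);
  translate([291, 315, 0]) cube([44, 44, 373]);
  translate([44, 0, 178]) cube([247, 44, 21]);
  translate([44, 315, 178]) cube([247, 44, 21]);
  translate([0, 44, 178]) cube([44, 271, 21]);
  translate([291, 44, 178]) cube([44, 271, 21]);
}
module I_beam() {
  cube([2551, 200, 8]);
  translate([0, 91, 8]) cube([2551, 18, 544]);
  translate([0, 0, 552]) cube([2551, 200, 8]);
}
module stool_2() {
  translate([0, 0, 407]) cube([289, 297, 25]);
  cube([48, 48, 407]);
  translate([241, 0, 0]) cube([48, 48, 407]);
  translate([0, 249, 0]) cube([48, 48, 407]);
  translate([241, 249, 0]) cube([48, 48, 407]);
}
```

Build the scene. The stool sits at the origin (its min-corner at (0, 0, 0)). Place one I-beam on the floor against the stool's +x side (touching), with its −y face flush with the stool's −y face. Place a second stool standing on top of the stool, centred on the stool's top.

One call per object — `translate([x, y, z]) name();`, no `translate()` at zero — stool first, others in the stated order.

stool();
translate([335, 0, 0]) I_beam();
translate([23, 31, 400]) stool_2();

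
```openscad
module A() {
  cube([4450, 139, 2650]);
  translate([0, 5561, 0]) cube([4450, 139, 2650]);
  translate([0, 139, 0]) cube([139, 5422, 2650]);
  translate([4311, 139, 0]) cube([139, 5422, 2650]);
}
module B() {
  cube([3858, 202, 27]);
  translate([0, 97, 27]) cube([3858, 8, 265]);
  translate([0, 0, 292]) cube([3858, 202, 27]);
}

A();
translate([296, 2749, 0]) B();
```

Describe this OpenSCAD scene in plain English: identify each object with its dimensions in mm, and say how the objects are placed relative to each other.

A is a box-shaped house frame (walls only): outside footprint 4450×5700 mm, wall height 2650 mm, wall thickness 139 mm. The two y-facing walls run the full x-width; the two x-facing walls fit between the inner faces of the y-facing walls.

B is an I-beam lying along x, 3858 mm long. Overall section height 319 mm. Two flanges 202 mm wide (y) and 27 mm thick, one on the floor and one at the top; a web 8 mm thick runs between them, centred on the flange width.

The I-beam sits inside the house frame, centred.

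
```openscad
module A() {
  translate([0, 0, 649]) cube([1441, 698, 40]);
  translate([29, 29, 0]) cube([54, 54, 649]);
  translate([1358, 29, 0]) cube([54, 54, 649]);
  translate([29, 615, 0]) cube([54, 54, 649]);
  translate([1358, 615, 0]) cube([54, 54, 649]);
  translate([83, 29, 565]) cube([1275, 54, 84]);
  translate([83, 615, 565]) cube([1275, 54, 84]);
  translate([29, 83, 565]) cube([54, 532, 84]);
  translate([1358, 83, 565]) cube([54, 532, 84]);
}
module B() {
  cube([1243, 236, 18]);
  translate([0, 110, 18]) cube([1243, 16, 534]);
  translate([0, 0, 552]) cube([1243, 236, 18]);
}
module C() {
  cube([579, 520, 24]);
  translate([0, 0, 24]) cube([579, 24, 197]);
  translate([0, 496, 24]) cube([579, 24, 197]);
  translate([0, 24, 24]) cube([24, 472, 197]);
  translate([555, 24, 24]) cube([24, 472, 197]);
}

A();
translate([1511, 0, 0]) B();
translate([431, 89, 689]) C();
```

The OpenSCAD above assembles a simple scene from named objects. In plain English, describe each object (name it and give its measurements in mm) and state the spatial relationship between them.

A is a table: top 1441 mm (x) × 698 mm (y), 40 mm thick, upper face at z = 689 mm, on four 54×54 mm square legs, each inset 29 mm from the nearest pair of top edges, running from z = 0 to the bottom of the top. Four apron rails, 54 mm thick and 84 mm tall, run between adjacent legs with their top edges flush with the underside of the top and their outer faces flush with the legs' outer faces.

B is an I-beam lying along x, 1243 mm long. Overall section height 570 mm. Two flanges 236 mm wide (y) and 18 mm thick, one on the floor and one at the top; a web 16 mm thick runs between them, centred on the flange width.

C is an open storage box with external size 579×520×221 mm and wall thickness 24 mm (the base is also 24 mm thick). The base covers the whole footprint; the four walls stand on the base, with the y-facing walls full-width and the x-facing walls fitting between their inner faces.

The I-beam is on the floor beside the table on its +x side. The open box is on top of the table, centred.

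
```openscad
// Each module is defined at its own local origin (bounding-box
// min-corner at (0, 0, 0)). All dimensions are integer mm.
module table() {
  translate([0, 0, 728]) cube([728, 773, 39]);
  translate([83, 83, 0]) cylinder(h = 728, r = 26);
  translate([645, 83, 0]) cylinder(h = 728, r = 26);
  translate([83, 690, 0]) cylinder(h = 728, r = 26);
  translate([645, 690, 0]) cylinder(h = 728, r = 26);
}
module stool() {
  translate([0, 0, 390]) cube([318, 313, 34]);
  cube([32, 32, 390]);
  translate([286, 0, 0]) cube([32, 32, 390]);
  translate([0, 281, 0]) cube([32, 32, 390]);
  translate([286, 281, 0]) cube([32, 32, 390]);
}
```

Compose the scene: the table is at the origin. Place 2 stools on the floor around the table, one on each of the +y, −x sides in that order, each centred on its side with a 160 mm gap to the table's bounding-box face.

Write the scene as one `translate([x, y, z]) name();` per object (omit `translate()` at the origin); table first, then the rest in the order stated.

table();
translate([205, 933, 0]) stool();
translate([-478, 230, 0]) stool();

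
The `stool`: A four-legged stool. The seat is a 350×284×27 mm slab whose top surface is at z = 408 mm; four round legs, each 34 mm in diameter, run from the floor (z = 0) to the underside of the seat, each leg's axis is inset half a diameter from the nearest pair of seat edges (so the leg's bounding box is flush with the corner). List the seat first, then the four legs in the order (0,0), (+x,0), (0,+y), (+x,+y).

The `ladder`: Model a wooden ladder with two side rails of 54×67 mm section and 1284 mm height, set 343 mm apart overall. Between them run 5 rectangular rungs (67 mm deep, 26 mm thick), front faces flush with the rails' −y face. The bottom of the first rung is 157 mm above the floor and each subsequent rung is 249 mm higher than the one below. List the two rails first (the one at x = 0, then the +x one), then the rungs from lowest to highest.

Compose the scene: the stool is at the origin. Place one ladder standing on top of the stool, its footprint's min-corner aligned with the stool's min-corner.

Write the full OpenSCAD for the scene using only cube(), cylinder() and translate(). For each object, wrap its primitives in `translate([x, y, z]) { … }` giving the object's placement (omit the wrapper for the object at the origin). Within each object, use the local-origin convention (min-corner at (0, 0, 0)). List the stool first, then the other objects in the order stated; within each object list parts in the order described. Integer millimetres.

translate([0, 0, 381]) cube([350, 284, 27]);
translate([17, 17, 0]) cylinder(h = 381, r = 17);
translate([333, 17, 0]) cylinder(h = 381, r = 17);
translate([17, 267, 0]) cylinder(h = 381, r = 17);
translate([333, 267, 0]) cylinder(h = 381, r = 17);
translate([0, 0, 408]) {
  cube([54, 67, 1284]);
  translate([289, 0, 0]) cube([54, 67, 1284]);
  translate([54, 0, 157]) cube([235, 67, 26]);
  translate([54, 0, 406]) cube([235, 67, 26]);
  translate([54, 0, 655]) cube([235, 67, 26]);
  translate([54, 0, 904]) cube([235, 67, 26]);
  translate([54, 0, 1153]) cube([235, 67, 26]);
}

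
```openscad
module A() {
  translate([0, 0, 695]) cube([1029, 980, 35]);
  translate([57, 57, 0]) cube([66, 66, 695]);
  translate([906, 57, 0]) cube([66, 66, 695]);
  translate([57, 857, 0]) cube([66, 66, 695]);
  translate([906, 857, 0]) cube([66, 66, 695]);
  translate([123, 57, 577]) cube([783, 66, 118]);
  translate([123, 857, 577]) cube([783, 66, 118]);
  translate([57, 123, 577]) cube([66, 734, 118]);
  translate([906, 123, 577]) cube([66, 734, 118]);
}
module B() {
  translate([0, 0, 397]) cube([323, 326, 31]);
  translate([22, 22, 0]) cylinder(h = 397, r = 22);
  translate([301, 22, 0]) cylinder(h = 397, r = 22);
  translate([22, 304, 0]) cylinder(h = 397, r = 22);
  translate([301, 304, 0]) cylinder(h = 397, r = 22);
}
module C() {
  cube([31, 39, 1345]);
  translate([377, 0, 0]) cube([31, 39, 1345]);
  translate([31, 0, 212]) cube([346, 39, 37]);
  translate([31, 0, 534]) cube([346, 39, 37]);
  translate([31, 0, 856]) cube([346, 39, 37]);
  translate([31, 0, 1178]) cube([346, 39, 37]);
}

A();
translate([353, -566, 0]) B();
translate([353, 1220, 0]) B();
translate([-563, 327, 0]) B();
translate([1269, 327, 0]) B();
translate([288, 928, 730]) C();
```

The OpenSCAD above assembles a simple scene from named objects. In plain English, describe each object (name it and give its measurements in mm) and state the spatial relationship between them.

A is a table with a 1029×980 mm rectangular top, 35 mm thick, top surface at z = 730 mm, supported by four 66×66 mm square legs, each inset 57 mm from the nearest pair of top edges, running from the floor. Four apron rails, 66 mm thick and 118 mm tall, run between adjacent legs with their top edges flush with the underside of the top and their outer faces flush with the legs' outer faces.

B is a four-legged stool. The seat is a 323×326×31 mm slab whose top surface is at z = 428 mm; four round legs, each 44 mm in diameter, run from the floor (z = 0) to the underside of the seat, each leg's axis is inset half a diameter from the nearest pair of seat edges (so the leg's bounding box is flush with the corner).

C is a straight ladder. Two 31×39 mm vertical rails, 1345 mm tall, stand 408 mm apart (outside-to-outside) with their front faces coplanar on the −y side. 4 rungs, each 39 mm deep and 37 mm tall, span between the inner faces of the rails, front faces flush with the rails. The lowest rung's underside is at z = 212 mm and rungs are spaced 322 mm apart (underside to underside).

Four stools sit around the table at the −y, +y, −x, +x sides. The ladder is on top of the table.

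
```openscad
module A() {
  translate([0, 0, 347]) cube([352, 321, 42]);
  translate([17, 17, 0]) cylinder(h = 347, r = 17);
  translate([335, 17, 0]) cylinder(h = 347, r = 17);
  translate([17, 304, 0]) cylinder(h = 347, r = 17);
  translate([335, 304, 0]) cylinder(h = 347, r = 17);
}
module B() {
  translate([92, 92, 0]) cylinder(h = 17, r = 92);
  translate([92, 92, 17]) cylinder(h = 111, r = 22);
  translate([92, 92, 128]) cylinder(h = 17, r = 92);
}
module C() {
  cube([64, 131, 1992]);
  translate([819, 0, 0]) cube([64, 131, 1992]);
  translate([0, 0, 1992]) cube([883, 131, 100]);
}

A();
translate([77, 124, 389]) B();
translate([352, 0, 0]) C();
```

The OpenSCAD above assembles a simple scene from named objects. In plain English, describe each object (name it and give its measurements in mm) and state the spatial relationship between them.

A is a four-legged stool. The seat is 352×321 mm, 42 mm thick, top at z = 389 mm. It stands on four round legs, each 34 mm in diameter, from z = 0 to the seat underside, each leg's axis is inset half a diameter from the nearest pair of seat edges (so the leg's bounding box is flush with the corner).

B is a spool: two coaxial disc flanges of radius 92 mm and thickness 17 mm, joined by a core cylinder of radius 22 mm and height 111 mm. The lower flange rests on z = 0 and the three cylinders share a vertical axis.

C is a rectangular door frame: two vertical jambs of 64×131 mm section, 1992 mm tall, with a clear opening 755 mm wide between their inner faces. A header 100 mm tall and 131 mm deep lies on top of the jambs and spans the full outside width.

The spool is on top of the stool. The door frame is against the stool's +x side, with their −y faces flush.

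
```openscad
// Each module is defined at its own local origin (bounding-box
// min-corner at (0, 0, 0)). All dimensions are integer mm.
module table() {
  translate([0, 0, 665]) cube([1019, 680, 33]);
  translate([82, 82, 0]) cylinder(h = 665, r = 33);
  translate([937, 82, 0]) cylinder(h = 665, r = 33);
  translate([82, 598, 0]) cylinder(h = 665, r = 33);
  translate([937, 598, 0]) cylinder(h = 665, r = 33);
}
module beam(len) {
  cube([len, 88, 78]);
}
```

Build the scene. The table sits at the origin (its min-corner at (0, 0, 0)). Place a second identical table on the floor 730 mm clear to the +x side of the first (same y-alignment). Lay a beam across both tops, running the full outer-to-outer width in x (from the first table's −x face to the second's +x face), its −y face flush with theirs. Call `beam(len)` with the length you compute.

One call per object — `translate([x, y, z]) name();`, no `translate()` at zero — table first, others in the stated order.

table();
translate([1749, 0, 0]) table();
translate([0, 0, 698]) beam(2768);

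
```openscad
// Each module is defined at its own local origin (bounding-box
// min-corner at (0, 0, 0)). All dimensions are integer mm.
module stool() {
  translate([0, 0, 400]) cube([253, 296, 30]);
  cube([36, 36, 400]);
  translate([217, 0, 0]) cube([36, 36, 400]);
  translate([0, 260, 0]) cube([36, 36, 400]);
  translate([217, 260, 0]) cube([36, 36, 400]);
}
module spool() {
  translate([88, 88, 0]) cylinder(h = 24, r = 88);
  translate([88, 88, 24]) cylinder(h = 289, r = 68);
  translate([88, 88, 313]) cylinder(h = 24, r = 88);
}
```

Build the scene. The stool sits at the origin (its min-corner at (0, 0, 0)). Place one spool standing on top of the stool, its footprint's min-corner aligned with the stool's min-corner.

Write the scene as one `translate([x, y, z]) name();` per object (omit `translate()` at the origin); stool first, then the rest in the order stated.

stool();
translate([0, 0, 430]) spool();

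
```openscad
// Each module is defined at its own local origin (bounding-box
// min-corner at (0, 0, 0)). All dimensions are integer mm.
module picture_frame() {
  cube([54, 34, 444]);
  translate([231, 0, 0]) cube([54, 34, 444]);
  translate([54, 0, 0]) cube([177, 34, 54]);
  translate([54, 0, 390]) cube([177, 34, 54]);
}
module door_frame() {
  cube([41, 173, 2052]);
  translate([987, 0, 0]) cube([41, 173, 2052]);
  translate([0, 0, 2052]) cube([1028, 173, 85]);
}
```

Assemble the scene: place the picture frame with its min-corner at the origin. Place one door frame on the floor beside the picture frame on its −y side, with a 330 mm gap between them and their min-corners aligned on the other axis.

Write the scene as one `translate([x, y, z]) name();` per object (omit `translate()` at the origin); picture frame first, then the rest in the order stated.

picture_frame();
translate([0, -503, 0]) door_frame();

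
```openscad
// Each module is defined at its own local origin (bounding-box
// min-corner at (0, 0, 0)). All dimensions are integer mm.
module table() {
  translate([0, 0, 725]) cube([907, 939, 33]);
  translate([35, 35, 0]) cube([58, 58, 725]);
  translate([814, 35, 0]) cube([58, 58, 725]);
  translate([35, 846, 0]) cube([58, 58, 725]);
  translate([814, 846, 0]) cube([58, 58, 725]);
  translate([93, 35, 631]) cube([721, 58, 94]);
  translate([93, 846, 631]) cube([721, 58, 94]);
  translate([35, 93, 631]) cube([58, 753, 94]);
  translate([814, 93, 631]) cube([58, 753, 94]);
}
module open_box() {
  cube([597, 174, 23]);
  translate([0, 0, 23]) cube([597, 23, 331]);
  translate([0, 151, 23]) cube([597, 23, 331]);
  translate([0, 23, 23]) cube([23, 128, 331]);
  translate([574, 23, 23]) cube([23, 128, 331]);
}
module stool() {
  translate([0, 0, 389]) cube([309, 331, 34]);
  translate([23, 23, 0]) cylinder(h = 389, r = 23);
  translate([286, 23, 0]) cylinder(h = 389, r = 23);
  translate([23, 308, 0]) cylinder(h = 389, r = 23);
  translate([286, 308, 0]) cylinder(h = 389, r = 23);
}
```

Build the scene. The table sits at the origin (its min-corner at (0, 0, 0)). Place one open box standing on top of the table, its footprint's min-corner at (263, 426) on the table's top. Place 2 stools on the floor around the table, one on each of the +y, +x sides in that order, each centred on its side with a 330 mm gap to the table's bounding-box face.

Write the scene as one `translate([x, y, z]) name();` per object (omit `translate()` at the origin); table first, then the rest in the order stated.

table();
translate([263, 426, 758]) open_box();
translate([299, 1269, 0]) stool();
translate([1237, 304, 0]) stool();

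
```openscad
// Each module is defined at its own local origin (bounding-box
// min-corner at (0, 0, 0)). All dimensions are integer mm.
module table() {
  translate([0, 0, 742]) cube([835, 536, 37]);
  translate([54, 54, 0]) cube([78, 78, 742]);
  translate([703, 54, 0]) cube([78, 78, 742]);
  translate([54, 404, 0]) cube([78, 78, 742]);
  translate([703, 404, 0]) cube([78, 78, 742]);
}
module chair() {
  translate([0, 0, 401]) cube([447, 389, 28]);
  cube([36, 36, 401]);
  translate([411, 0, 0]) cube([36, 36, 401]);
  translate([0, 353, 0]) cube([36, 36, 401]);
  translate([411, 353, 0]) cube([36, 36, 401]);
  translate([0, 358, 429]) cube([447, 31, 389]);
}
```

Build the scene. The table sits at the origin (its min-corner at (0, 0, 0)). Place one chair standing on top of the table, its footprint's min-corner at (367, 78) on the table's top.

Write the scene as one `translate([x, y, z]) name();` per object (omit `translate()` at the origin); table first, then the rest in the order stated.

table();
translate([367, 78, 779]) chair();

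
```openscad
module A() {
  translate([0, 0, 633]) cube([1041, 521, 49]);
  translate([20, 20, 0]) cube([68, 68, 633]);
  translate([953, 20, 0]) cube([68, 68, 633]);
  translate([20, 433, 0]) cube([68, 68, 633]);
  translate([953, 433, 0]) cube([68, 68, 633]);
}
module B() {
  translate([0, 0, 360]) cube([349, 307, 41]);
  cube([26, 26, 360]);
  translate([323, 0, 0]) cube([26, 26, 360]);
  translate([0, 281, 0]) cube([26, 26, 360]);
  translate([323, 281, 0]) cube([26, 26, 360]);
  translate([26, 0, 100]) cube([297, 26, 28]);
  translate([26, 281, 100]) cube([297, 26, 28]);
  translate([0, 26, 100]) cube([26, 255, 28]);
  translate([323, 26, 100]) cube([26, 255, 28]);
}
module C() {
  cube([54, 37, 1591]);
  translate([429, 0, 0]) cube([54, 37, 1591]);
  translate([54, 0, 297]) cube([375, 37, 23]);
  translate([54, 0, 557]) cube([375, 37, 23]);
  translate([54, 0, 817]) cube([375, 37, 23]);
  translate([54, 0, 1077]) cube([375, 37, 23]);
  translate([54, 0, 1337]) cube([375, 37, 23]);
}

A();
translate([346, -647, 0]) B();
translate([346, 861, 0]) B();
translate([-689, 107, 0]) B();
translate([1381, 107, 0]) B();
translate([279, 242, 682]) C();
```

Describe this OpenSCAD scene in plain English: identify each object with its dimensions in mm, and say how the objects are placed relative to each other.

A is a rectangular dining table. The top is 1041×521×49 mm with its upper surface at z = 682 mm. It stands on four 68×68 mm square legs, each inset 20 mm from the nearest pair of top edges, running from the floor to the underside of the top.

B is a simple wooden stool: a rectangular seat 349 mm (x) by 307 mm (y), 41 mm thick, top face at z = 401 mm, on four square legs, each 26×26 mm in cross-section. The legs rest on z = 0, each flush with a corner of the seat. Four stretchers, 26 mm wide and 28 mm tall, connect adjacent legs with their undersides at z = 100 mm, each running between the inner faces of the legs it joins and aligned with the legs' outer faces on the other axis.

C is a wooden ladder with two side rails of 54×37 mm section and 1591 mm height, set 483 mm apart overall. Between them run 5 rectangular rungs (37 mm deep, 23 mm thick), front faces flush with the rails' −y face. The bottom of the first rung is 297 mm above the floor and each subsequent rung is 260 mm higher than the one below.

Four stools sit around the table at the −y, +y, −x, +x sides. The ladder is on top of the table, centred.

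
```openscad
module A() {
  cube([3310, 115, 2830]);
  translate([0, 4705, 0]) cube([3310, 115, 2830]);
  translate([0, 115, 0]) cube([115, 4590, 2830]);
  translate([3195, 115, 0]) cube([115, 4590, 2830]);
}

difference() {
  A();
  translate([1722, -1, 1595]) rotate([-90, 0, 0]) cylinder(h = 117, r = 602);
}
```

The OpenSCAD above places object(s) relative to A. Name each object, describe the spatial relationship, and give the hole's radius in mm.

A is a house frame. The house frame has a circular hole through its front wall. The hole's radius is 602 mm.

The subtracted cylinder has r = 602 mm.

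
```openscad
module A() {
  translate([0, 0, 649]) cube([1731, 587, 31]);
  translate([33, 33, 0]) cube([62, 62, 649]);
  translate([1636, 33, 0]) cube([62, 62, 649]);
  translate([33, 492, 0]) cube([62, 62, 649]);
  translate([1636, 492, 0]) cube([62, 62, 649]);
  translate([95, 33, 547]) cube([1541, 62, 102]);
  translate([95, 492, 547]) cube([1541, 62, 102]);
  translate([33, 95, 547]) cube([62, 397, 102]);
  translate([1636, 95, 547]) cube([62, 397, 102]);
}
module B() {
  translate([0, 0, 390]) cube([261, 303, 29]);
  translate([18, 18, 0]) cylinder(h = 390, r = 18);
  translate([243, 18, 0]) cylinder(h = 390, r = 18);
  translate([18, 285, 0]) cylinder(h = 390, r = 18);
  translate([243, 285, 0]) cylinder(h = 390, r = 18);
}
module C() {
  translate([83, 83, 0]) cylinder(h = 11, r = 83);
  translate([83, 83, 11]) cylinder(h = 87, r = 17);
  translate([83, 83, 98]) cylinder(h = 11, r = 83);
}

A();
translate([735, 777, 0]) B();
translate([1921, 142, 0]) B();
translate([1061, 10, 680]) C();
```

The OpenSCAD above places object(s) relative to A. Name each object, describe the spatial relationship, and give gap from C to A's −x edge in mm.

The spool's min-x is at 1061; the table's min-x is 0; gap = 1061 mm.

A is a table. B is a stool. C is a spool. Two stools sit around the table at the +y, +x sides. The spool is on top of the table. The gap from the spool to the table's −x edge is 1061 mm.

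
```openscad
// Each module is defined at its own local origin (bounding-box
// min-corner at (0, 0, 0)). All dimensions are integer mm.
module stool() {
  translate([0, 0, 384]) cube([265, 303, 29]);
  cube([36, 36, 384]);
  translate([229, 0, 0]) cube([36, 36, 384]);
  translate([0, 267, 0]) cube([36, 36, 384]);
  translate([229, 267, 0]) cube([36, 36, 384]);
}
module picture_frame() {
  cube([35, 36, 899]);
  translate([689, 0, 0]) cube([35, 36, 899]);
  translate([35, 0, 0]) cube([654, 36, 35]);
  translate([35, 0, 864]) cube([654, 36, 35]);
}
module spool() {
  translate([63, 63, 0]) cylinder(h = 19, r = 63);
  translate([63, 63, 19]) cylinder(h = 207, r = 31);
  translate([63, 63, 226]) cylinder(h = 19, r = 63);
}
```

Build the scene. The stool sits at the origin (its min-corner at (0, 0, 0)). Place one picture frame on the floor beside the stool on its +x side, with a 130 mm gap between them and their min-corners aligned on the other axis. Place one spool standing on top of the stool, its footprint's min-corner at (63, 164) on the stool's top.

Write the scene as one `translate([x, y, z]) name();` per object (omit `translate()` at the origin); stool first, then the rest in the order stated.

stool();
translate([395, 0, 0]) picture_frame();
translate([63, 164, 413]) spool();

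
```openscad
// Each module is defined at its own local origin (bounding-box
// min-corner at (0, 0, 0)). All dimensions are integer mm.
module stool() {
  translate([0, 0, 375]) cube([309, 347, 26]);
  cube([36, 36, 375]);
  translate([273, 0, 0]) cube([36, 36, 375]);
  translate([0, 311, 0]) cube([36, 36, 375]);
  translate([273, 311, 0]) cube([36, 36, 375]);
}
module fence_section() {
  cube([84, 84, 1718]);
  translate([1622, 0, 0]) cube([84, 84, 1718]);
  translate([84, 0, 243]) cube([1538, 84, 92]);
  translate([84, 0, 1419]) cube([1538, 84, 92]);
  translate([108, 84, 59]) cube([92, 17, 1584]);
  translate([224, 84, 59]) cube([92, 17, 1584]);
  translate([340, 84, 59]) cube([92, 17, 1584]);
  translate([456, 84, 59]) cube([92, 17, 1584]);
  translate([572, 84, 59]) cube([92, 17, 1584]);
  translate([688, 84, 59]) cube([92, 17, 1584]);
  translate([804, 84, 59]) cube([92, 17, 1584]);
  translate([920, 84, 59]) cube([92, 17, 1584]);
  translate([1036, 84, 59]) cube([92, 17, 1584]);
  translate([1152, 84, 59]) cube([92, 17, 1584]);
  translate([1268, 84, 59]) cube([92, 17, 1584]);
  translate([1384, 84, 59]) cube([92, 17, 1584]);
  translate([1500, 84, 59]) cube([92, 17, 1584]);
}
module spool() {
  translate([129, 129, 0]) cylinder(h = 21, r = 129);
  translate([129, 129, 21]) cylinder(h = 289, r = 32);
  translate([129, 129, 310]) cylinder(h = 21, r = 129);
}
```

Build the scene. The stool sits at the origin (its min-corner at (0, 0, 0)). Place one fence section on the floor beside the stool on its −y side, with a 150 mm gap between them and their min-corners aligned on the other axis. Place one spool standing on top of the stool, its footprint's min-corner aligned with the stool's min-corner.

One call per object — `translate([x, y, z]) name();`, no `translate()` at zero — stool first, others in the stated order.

stool();
translate([0, -251, 0]) fence_section();
translate([0, 0, 401]) spool();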